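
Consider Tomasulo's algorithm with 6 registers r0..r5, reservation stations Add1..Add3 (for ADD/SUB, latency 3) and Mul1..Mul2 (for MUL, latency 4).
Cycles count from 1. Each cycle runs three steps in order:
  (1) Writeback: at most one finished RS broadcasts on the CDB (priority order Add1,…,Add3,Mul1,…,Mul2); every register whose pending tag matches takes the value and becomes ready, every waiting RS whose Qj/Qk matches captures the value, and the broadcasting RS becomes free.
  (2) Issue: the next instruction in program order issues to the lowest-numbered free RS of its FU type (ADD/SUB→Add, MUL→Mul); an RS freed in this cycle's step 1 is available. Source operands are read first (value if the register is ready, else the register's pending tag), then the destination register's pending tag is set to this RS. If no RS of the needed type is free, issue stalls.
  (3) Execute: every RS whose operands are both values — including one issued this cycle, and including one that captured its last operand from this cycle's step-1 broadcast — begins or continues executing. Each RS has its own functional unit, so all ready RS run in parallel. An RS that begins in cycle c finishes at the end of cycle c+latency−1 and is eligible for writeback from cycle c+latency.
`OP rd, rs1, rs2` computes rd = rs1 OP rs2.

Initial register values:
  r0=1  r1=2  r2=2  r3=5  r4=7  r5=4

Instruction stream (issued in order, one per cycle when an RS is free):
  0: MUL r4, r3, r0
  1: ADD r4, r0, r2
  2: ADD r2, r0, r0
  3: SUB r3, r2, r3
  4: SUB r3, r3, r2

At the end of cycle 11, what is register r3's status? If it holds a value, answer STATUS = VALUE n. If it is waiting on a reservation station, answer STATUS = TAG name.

STATUS = TAG Add1

cycle 1: issue MUL r4<-Mul1 // r0:1,r1:2,r2:2,r3:5,r4:Mul1,r5:4
cycle 2: issue ADD r4<-Add1 // r0:1,r1:2,r2:2,r3:5,r4:Add1,r5:4
cycle 3: issue ADD r2<-Add2 // r0:1,r1:2,r2:Add2,r3:5,r4:Add1,r5:4
cycle 4: issue SUB r3<-Add3 // r0:1,r1:2,r2:Add2,r3:Add3,r4:Add1,r5:4
cycle 5: CDB Add1=3; issue SUB r3<-Add1 // r0:1,r1:2,r2:Add2,r3:Add1,r4:3,r5:4
cycle 6: CDB Add2=2 // r0:1,r1:2,r2:2,r3:Add1,r4:3,r5:4
cycle 7: CDB Mul1=5 // r0:1,r1:2,r2:2,r3:Add1,r4:3,r5:4
cycle 8: - // r0:1,r1:2,r2:2,r3:Add1,r4:3,r5:4
cycle 9: CDB Add3=-3 // r0:1,r1:2,r2:2,r3:Add1,r4:3,r5:4
cycle 10: - // r0:1,r1:2,r2:2,r3:Add1,r4:3,r5:4
cycle 11: - // r0:1,r1:2,r2:2,r3:Add1,r4:3,r5:4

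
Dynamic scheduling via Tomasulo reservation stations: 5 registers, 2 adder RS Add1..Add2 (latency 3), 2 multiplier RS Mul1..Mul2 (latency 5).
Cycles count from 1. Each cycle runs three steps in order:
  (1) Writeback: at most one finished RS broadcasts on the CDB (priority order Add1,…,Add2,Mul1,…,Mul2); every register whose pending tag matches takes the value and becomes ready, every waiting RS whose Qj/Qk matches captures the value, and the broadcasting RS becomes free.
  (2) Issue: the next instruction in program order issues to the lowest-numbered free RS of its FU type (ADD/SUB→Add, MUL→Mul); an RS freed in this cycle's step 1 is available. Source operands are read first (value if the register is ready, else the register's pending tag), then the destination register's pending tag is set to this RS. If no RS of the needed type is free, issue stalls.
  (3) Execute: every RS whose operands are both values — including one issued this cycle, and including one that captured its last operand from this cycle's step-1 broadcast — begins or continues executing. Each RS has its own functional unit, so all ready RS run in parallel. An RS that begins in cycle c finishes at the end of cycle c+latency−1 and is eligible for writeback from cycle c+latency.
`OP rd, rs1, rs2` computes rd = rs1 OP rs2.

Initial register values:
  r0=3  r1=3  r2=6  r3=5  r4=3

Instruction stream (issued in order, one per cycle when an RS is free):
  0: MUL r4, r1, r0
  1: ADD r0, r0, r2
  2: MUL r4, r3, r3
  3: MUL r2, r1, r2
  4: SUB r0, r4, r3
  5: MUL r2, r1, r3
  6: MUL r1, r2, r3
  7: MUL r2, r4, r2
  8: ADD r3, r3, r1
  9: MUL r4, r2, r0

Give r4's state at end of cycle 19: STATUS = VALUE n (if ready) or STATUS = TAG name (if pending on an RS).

  c1: issue MUL r4<-Mul1  regs: r0:3,r1:3,r2:6,r3:5,r4:Mul1
  c2: issue ADD r0<-Add1  regs: r0:Add1,r1:3,r2:6,r3:5,r4:Mul1
  c3: issue MUL r4<-Mul2  regs: r0:Add1,r1:3,r2:6,r3:5,r4:Mul2
  c4: stall  regs: r0:Add1,r1:3,r2:6,r3:5,r4:Mul2
  c5: CDB Add1=9; stall  regs: r0:9,r1:3,r2:6,r3:5,r4:Mul2
  c6: CDB Mul1=9; issue MUL r2<-Mul1  regs: r0:9,r1:3,r2:Mul1,r3:5,r4:Mul2
  c7: issue SUB r0<-Add1  regs: r0:Add1,r1:3,r2:Mul1,r3:5,r4:Mul2
  c8: CDB Mul2=25; issue MUL r2<-Mul2  regs: r0:Add1,r1:3,r2:Mul2,r3:5,r4:25
  c9: stall  regs: r0:Add1,r1:3,r2:Mul2,r3:5,r4:25
  c10: stall  regs: r0:Add1,r1:3,r2:Mul2,r3:5,r4:25
  c11: CDB Add1=20; stall  regs: r0:20,r1:3,r2:Mul2,r3:5,r4:25
  c12: CDB Mul1=18; issue MUL r1<-Mul1  regs: r0:20,r1:Mul1,r2:Mul2,r3:5,r4:25
  c13: CDB Mul2=15; issue MUL r2<-Mul2  regs: r0:20,r1:Mul1,r2:Mul2,r3:5,r4:25
  c14: issue ADD r3<-Add1  regs: r0:20,r1:Mul1,r2:Mul2,r3:Add1,r4:25
  c15: stall  regs: r0:20,r1:Mul1,r2:Mul2,r3:Add1,r4:25
  c16: stall  regs: r0:20,r1:Mul1,r2:Mul2,r3:Add1,r4:25
  c17: stall  regs: r0:20,r1:Mul1,r2:Mul2,r3:Add1,r4:25
  c18: CDB Mul1=75; issue MUL r4<-Mul1  regs: r0:20,r1:75,r2:Mul2,r3:Add1,r4:Mul1
  c19: CDB Mul2=375  regs: r0:20,r1:75,r2:375,r3:Add1,r4:Mul1

STATUS = TAG Mul1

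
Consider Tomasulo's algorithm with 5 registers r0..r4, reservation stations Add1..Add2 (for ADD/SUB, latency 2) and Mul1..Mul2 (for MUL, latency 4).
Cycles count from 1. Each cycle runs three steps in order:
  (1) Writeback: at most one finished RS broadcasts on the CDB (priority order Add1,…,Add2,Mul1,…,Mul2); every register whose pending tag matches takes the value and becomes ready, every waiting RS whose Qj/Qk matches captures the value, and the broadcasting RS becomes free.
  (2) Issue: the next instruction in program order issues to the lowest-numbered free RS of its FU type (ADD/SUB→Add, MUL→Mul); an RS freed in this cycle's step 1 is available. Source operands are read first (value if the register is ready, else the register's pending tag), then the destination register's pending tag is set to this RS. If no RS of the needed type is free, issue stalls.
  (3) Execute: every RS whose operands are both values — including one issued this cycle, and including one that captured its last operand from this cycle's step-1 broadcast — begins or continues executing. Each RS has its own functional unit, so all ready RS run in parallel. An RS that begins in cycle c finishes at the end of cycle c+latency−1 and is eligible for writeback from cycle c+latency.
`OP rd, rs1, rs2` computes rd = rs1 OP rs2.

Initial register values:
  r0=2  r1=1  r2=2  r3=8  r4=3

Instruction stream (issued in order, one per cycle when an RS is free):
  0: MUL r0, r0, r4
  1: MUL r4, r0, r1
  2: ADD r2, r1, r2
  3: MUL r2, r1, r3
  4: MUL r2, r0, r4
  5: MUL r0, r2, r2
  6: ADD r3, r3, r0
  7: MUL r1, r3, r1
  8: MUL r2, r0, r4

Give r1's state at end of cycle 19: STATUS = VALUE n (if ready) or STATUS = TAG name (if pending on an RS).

c1: issue MUL r0<-Mul1 | r0:Mul1,r1:1,r2:2,r3:8,r4:3
c2: issue MUL r4<-Mul2 | r0:Mul1,r1:1,r2:2,r3:8,r4:Mul2
c3: issue ADD r2<-Add1 | r0:Mul1,r1:1,r2:Add1,r3:8,r4:Mul2
c4: stall | r0:Mul1,r1:1,r2:Add1,r3:8,r4:Mul2
c5: CDB Add1=3; stall | r0:Mul1,r1:1,r2:3,r3:8,r4:Mul2
c6: CDB Mul1=6; issue MUL r2<-Mul1 | r0:6,r1:1,r2:Mul1,r3:8,r4:Mul2
c7: stall | r0:6,r1:1,r2:Mul1,r3:8,r4:Mul2
c8: stall | r0:6,r1:1,r2:Mul1,r3:8,r4:Mul2
c9: stall | r0:6,r1:1,r2:Mul1,r3:8,r4:Mul2
c10: CDB Mul1=8; issue MUL r2<-Mul1 | r0:6,r1:1,r2:Mul1,r3:8,r4:Mul2
c11: CDB Mul2=6; issue MUL r0<-Mul2 | r0:Mul2,r1:1,r2:Mul1,r3:8,r4:6
c12: issue ADD r3<-Add1 | r0:Mul2,r1:1,r2:Mul1,r3:Add1,r4:6
c13: stall | r0:Mul2,r1:1,r2:Mul1,r3:Add1,r4:6
c14: stall | r0:Mul2,r1:1,r2:Mul1,r3:Add1,r4:6
c15: CDB Mul1=36; issue MUL r1<-Mul1 | r0:Mul2,r1:Mul1,r2:36,r3:Add1,r4:6
c16: stall | r0:Mul2,r1:Mul1,r2:36,r3:Add1,r4:6
c17: stall | r0:Mul2,r1:Mul1,r2:36,r3:Add1,r4:6
c18: stall | r0:Mul2,r1:Mul1,r2:36,r3:Add1,r4:6
c19: CDB Mul2=1296; issue MUL r2<-Mul2 | r0:1296,r1:Mul1,r2:Mul2,r3:Add1,r4:6

STATUS = TAG Mul1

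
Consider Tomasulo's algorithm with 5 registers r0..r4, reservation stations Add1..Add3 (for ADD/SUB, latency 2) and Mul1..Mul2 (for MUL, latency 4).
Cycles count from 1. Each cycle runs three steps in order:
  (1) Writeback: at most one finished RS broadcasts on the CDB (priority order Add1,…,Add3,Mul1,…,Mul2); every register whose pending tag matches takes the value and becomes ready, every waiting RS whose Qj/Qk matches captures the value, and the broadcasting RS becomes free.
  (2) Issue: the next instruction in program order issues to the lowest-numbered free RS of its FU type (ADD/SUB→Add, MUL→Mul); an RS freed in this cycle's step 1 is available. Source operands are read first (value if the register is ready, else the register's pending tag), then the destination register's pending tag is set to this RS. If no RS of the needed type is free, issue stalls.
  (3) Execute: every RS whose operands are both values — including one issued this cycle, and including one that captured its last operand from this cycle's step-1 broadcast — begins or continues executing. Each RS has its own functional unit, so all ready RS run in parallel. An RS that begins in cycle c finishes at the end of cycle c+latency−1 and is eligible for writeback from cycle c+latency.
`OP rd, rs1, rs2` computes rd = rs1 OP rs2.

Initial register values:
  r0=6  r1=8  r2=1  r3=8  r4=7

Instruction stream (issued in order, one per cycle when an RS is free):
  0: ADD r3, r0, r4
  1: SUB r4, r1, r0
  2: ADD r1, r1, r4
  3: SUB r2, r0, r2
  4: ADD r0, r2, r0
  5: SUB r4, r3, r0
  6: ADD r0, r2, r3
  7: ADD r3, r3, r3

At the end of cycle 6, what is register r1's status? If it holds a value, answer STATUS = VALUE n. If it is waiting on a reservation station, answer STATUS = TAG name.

c1: issue ADD r3<-Add1 | r0:6,r1:8,r2:1,r3:Add1,r4:7
c2: issue SUB r4<-Add2 | r0:6,r1:8,r2:1,r3:Add1,r4:Add2
c3: CDB Add1=13; issue ADD r1<-Add1 | r0:6,r1:Add1,r2:1,r3:13,r4:Add2
c4: CDB Add2=2; issue SUB r2<-Add2 | r0:6,r1:Add1,r2:Add2,r3:13,r4:2
c5: issue ADD r0<-Add3 | r0:Add3,r1:Add1,r2:Add2,r3:13,r4:2
c6: CDB Add1=10; issue SUB r4<-Add1 | r0:Add3,r1:10,r2:Add2,r3:13,r4:Add1

STATUS = VALUE 10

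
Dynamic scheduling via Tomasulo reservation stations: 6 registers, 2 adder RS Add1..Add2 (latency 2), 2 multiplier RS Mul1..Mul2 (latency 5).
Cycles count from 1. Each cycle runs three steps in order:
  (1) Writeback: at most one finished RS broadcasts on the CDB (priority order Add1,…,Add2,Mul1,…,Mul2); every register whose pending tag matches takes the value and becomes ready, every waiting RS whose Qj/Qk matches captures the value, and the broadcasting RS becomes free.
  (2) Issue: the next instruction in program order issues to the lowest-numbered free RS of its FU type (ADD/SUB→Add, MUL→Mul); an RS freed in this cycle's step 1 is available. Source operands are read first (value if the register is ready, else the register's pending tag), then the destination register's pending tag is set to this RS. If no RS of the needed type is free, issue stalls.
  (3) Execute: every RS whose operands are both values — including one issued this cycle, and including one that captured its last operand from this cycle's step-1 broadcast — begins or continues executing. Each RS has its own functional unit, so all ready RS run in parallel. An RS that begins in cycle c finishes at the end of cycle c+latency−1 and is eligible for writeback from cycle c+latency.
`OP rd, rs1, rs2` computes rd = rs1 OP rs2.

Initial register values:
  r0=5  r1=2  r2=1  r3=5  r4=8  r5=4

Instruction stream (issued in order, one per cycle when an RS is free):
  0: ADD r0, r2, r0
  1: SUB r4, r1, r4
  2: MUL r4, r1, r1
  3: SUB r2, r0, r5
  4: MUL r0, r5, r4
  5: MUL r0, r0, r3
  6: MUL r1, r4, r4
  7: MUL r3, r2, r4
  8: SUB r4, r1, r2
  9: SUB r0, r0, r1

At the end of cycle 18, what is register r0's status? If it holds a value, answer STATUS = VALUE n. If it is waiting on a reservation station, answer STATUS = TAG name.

STATUS = VALUE 80

c1: issue ADD r0<-Add1 | r0:Add1,r1:2,r2:1,r3:5,r4:8,r5:4
c2: issue SUB r4<-Add2 | r0:Add1,r1:2,r2:1,r3:5,r4:Add2,r5:4
c3: CDB Add1=6; issue MUL r4<-Mul1 | r0:6,r1:2,r2:1,r3:5,r4:Mul1,r5:4
c4: CDB Add2=-6; issue SUB r2<-Add1 | r0:6,r1:2,r2:Add1,r3:5,r4:Mul1,r5:4
c5: issue MUL r0<-Mul2 | r0:Mul2,r1:2,r2:Add1,r3:5,r4:Mul1,r5:4
c6: CDB Add1=2; stall | r0:Mul2,r1:2,r2:2,r3:5,r4:Mul1,r5:4
c7: stall | r0:Mul2,r1:2,r2:2,r3:5,r4:Mul1,r5:4
c8: CDB Mul1=4; issue MUL r0<-Mul1 | r0:Mul1,r1:2,r2:2,r3:5,r4:4,r5:4
c9: stall | r0:Mul1,r1:2,r2:2,r3:5,r4:4,r5:4
c10: stall | r0:Mul1,r1:2,r2:2,r3:5,r4:4,r5:4
c11: stall | r0:Mul1,r1:2,r2:2,r3:5,r4:4,r5:4
c12: stall | r0:Mul1,r1:2,r2:2,r3:5,r4:4,r5:4
c13: CDB Mul2=16; issue MUL r1<-Mul2 | r0:Mul1,r1:Mul2,r2:2,r3:5,r4:4,r5:4
c14: stall | r0:Mul1,r1:Mul2,r2:2,r3:5,r4:4,r5:4
c15: stall | r0:Mul1,r1:Mul2,r2:2,r3:5,r4:4,r5:4
c16: stall | r0:Mul1,r1:Mul2,r2:2,r3:5,r4:4,r5:4
c17: stall | r0:Mul1,r1:Mul2,r2:2,r3:5,r4:4,r5:4
c18: CDB Mul1=80; issue MUL r3<-Mul1 | r0:80,r1:Mul2,r2:2,r3:Mul1,r4:4,r5:4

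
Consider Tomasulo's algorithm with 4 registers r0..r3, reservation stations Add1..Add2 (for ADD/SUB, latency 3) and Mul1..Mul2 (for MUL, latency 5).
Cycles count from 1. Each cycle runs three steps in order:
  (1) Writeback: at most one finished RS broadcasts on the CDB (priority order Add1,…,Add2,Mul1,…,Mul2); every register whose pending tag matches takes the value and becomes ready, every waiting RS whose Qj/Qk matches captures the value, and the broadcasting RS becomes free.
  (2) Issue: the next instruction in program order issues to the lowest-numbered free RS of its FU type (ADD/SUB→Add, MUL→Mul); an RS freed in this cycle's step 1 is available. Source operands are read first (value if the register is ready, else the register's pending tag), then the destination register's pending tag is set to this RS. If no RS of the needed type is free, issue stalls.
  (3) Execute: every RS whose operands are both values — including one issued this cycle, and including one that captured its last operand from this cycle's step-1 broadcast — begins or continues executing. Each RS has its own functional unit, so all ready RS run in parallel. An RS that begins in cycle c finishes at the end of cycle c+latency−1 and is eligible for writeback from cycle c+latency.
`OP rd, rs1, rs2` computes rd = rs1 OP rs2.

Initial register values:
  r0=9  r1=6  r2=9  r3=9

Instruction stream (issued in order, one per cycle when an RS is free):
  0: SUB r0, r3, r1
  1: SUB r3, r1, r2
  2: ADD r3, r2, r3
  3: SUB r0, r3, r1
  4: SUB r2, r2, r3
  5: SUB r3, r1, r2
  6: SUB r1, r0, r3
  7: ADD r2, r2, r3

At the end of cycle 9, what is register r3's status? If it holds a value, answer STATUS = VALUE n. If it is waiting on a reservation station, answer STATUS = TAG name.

STATUS = VALUE 6

cycle 1: issue SUB r0<-Add1 // r0:Add1,r1:6,r2:9,r3:9
cycle 2: issue SUB r3<-Add2 // r0:Add1,r1:6,r2:9,r3:Add2
cycle 3: stall // r0:Add1,r1:6,r2:9,r3:Add2
cycle 4: CDB Add1=3; issue ADD r3<-Add1 // r0:3,r1:6,r2:9,r3:Add1
cycle 5: CDB Add2=-3; issue SUB r0<-Add2 // r0:Add2,r1:6,r2:9,r3:Add1
cycle 6: stall // r0:Add2,r1:6,r2:9,r3:Add1
cycle 7: stall // r0:Add2,r1:6,r2:9,r3:Add1
cycle 8: CDB Add1=6; issue SUB r2<-Add1 // r0:Add2,r1:6,r2:Add1,r3:6
cycle 9: stall // r0:Add2,r1:6,r2:Add1,r3:6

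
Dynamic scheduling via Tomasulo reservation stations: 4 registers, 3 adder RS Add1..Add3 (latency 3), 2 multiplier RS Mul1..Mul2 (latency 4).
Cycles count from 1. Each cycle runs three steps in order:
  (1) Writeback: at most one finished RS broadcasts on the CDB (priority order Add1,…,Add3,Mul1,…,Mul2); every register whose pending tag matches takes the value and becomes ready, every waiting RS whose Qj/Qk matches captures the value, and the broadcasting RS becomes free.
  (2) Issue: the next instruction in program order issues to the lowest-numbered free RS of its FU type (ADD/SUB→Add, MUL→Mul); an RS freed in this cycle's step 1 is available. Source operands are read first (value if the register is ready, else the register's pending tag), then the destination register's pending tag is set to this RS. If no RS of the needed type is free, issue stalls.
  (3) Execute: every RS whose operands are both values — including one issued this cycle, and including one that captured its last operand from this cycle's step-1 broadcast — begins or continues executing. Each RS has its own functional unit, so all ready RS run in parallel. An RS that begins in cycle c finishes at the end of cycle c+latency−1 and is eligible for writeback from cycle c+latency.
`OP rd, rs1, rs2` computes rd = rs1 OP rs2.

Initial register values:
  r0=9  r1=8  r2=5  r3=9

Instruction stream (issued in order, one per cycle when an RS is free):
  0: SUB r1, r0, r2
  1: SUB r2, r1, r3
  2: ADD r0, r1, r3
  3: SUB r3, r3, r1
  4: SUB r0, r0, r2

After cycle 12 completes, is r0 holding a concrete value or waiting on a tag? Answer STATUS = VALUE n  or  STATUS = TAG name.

  c1: issue SUB r1<-Add1  regs: r0:9,r1:Add1,r2:5,r3:9
  c2: issue SUB r2<-Add2  regs: r0:9,r1:Add1,r2:Add2,r3:9
  c3: issue ADD r0<-Add3  regs: r0:Add3,r1:Add1,r2:Add2,r3:9
  c4: CDB Add1=4; issue SUB r3<-Add1  regs: r0:Add3,r1:4,r2:Add2,r3:Add1
  c5: stall  regs: r0:Add3,r1:4,r2:Add2,r3:Add1
  c6: stall  regs: r0:Add3,r1:4,r2:Add2,r3:Add1
  c7: CDB Add1=5; issue SUB r0<-Add1  regs: r0:Add1,r1:4,r2:Add2,r3:5
  c8: CDB Add2=-5  regs: r0:Add1,r1:4,r2:-5,r3:5
  c9: CDB Add3=13  regs: r0:Add1,r1:4,r2:-5,r3:5
  c10: -  regs: r0:Add1,r1:4,r2:-5,r3:5
  c11: -  regs: r0:Add1,r1:4,r2:-5,r3:5
  c12: CDB Add1=18  regs: r0:18,r1:4,r2:-5,r3:5

STATUS = VALUE 18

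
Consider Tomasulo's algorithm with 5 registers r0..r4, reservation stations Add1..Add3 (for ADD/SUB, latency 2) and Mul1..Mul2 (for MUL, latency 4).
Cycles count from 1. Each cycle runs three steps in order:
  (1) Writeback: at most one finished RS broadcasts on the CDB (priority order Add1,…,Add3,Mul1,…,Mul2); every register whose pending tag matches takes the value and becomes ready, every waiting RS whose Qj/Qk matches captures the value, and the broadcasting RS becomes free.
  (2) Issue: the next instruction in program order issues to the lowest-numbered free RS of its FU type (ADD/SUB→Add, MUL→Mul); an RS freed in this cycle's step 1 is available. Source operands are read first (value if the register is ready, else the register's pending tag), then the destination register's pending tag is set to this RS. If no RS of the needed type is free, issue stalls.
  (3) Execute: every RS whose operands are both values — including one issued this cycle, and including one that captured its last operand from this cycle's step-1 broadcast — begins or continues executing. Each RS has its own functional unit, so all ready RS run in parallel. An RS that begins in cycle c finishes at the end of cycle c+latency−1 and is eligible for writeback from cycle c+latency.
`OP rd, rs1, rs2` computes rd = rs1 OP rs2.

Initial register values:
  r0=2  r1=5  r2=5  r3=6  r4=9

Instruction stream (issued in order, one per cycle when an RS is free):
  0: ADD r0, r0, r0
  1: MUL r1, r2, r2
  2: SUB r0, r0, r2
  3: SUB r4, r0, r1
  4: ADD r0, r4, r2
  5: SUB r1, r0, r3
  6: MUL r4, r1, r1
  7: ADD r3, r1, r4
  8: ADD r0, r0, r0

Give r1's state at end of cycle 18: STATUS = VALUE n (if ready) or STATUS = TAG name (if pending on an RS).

cycle 1: issue ADD r0<-Add1 // r0:Add1,r1:5,r2:5,r3:6,r4:9
cycle 2: issue MUL r1<-Mul1 // r0:Add1,r1:Mul1,r2:5,r3:6,r4:9
cycle 3: CDB Add1=4; issue SUB r0<-Add1 // r0:Add1,r1:Mul1,r2:5,r3:6,r4:9
cycle 4: issue SUB r4<-Add2 // r0:Add1,r1:Mul1,r2:5,r3:6,r4:Add2
cycle 5: CDB Add1=-1; issue ADD r0<-Add1 // r0:Add1,r1:Mul1,r2:5,r3:6,r4:Add2
cycle 6: CDB Mul1=25; issue SUB r1<-Add3 // r0:Add1,r1:Add3,r2:5,r3:6,r4:Add2
cycle 7: issue MUL r4<-Mul1 // r0:Add1,r1:Add3,r2:5,r3:6,r4:Mul1
cycle 8: CDB Add2=-26; issue ADD r3<-Add2 // r0:Add1,r1:Add3,r2:5,r3:Add2,r4:Mul1
cycle 9: stall // r0:Add1,r1:Add3,r2:5,r3:Add2,r4:Mul1
cycle 10: CDB Add1=-21; issue ADD r0<-Add1 // r0:Add1,r1:Add3,r2:5,r3:Add2,r4:Mul1
cycle 11: - // r0:Add1,r1:Add3,r2:5,r3:Add2,r4:Mul1
cycle 12: CDB Add1=-42 // r0:-42,r1:Add3,r2:5,r3:Add2,r4:Mul1
cycle 13: CDB Add3=-27 // r0:-42,r1:-27,r2:5,r3:Add2,r4:Mul1
cycle 14: - // r0:-42,r1:-27,r2:5,r3:Add2,r4:Mul1
cycle 15: - // r0:-42,r1:-27,r2:5,r3:Add2,r4:Mul1
cycle 16: - // r0:-42,r1:-27,r2:5,r3:Add2,r4:Mul1
cycle 17: CDB Mul1=729 // r0:-42,r1:-27,r2:5,r3:Add2,r4:729
cycle 18: - // r0:-42,r1:-27,r2:5,r3:Add2,r4:729

STATUS = VALUE -27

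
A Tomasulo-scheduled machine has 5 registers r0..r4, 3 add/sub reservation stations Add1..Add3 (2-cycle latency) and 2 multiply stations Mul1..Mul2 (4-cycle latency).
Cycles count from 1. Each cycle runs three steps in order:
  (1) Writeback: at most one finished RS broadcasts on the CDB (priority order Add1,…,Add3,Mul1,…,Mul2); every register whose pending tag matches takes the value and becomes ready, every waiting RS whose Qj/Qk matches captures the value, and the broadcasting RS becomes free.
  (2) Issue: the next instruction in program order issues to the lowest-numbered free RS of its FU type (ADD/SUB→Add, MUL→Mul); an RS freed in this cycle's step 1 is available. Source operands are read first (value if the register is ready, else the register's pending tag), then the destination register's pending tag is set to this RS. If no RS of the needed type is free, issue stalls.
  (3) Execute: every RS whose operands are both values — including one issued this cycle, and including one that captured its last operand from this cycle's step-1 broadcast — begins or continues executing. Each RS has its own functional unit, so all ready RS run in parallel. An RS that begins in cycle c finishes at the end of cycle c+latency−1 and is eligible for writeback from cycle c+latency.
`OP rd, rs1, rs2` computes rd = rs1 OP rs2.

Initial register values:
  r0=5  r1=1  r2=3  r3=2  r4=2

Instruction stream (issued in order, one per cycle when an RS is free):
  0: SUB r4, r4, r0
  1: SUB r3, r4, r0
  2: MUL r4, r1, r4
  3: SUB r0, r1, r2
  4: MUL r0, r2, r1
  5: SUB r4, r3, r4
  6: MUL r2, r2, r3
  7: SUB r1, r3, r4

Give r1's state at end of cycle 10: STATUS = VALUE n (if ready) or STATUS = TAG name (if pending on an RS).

STATUS = TAG Add2

cycle 1: issue SUB r4<-Add1 // r0:5,r1:1,r2:3,r3:2,r4:Add1
cycle 2: issue SUB r3<-Add2 // r0:5,r1:1,r2:3,r3:Add2,r4:Add1
cycle 3: CDB Add1=-3; issue MUL r4<-Mul1 // r0:5,r1:1,r2:3,r3:Add2,r4:Mul1
cycle 4: issue SUB r0<-Add1 // r0:Add1,r1:1,r2:3,r3:Add2,r4:Mul1
cycle 5: CDB Add2=-8; issue MUL r0<-Mul2 // r0:Mul2,r1:1,r2:3,r3:-8,r4:Mul1
cycle 6: CDB Add1=-2; issue SUB r4<-Add1 // r0:Mul2,r1:1,r2:3,r3:-8,r4:Add1
cycle 7: CDB Mul1=-3; issue MUL r2<-Mul1 // r0:Mul2,r1:1,r2:Mul1,r3:-8,r4:Add1
cycle 8: issue SUB r1<-Add2 // r0:Mul2,r1:Add2,r2:Mul1,r3:-8,r4:Add1
cycle 9: CDB Add1=-5 // r0:Mul2,r1:Add2,r2:Mul1,r3:-8,r4:-5
cycle 10: CDB Mul2=3 // r0:3,r1:Add2,r2:Mul1,r3:-8,r4:-5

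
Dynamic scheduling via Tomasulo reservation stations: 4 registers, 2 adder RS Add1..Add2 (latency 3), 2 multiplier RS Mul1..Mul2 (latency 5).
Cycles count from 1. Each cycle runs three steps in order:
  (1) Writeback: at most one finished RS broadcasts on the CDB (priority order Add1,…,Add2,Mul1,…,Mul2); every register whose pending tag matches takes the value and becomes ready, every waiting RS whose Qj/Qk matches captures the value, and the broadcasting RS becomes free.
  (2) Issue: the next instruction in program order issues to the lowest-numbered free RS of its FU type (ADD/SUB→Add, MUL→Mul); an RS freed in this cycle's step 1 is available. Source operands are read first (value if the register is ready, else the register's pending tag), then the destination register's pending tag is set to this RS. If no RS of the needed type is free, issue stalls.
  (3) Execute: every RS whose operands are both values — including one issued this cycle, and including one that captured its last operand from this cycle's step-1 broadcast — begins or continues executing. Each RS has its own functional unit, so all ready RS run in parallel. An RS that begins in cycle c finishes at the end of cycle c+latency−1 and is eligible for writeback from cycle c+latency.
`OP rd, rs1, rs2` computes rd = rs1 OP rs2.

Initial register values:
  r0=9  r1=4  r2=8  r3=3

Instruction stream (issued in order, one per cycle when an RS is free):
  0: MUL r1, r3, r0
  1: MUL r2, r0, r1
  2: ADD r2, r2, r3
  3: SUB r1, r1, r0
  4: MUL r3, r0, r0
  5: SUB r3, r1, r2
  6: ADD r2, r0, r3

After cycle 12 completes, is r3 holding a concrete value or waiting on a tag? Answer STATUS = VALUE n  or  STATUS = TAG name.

STATUS = TAG Add2

c1: issue MUL r1<-Mul1 | r0:9,r1:Mul1,r2:8,r3:3
c2: issue MUL r2<-Mul2 | r0:9,r1:Mul1,r2:Mul2,r3:3
c3: issue ADD r2<-Add1 | r0:9,r1:Mul1,r2:Add1,r3:3
c4: issue SUB r1<-Add2 | r0:9,r1:Add2,r2:Add1,r3:3
c5: stall | r0:9,r1:Add2,r2:Add1,r3:3
c6: CDB Mul1=27; issue MUL r3<-Mul1 | r0:9,r1:Add2,r2:Add1,r3:Mul1
c7: stall | r0:9,r1:Add2,r2:Add1,r3:Mul1
c8: stall | r0:9,r1:Add2,r2:Add1,r3:Mul1
c9: CDB Add2=18; issue SUB r3<-Add2 | r0:9,r1:18,r2:Add1,r3:Add2
c10: stall | r0:9,r1:18,r2:Add1,r3:Add2
c11: CDB Mul1=81; stall | r0:9,r1:18,r2:Add1,r3:Add2
c12: CDB Mul2=243; stall | r0:9,r1:18,r2:Add1,r3:Add2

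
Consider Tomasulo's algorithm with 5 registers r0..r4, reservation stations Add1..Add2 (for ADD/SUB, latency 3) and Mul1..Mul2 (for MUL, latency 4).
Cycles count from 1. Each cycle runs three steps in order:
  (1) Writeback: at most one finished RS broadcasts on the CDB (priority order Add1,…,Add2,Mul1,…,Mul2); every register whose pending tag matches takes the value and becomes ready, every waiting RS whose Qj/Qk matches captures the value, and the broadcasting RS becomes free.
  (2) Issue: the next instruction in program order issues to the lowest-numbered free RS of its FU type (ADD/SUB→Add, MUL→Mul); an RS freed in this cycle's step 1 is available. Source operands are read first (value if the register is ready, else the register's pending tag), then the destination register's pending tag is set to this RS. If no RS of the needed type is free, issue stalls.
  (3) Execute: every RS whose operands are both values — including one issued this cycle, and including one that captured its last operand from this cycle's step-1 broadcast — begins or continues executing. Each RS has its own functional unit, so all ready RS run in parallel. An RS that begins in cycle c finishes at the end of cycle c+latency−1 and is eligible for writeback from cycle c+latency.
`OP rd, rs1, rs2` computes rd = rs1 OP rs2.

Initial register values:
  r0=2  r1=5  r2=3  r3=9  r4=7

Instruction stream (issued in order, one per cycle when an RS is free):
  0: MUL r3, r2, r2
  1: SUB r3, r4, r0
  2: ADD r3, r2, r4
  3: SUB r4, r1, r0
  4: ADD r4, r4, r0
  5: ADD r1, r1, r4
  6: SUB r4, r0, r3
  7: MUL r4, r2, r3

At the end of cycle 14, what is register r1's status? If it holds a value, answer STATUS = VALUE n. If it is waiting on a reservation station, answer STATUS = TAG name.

cycle 1: issue MUL r3<-Mul1 // r0:2,r1:5,r2:3,r3:Mul1,r4:7
cycle 2: issue SUB r3<-Add1 // r0:2,r1:5,r2:3,r3:Add1,r4:7
cycle 3: issue ADD r3<-Add2 // r0:2,r1:5,r2:3,r3:Add2,r4:7
cycle 4: stall // r0:2,r1:5,r2:3,r3:Add2,r4:7
cycle 5: CDB Add1=5; issue SUB r4<-Add1 // r0:2,r1:5,r2:3,r3:Add2,r4:Add1
cycle 6: CDB Add2=10; issue ADD r4<-Add2 // r0:2,r1:5,r2:3,r3:10,r4:Add2
cycle 7: CDB Mul1=9; stall // r0:2,r1:5,r2:3,r3:10,r4:Add2
cycle 8: CDB Add1=3; issue ADD r1<-Add1 // r0:2,r1:Add1,r2:3,r3:10,r4:Add2
cycle 9: stall // r0:2,r1:Add1,r2:3,r3:10,r4:Add2
cycle 10: stall // r0:2,r1:Add1,r2:3,r3:10,r4:Add2
cycle 11: CDB Add2=5; issue SUB r4<-Add2 // r0:2,r1:Add1,r2:3,r3:10,r4:Add2
cycle 12: issue MUL r4<-Mul1 // r0:2,r1:Add1,r2:3,r3:10,r4:Mul1
cycle 13: - // r0:2,r1:Add1,r2:3,r3:10,r4:Mul1
cycle 14: CDB Add1=10 // r0:2,r1:10,r2:3,r3:10,r4:Mul1

STATUS = VALUE 10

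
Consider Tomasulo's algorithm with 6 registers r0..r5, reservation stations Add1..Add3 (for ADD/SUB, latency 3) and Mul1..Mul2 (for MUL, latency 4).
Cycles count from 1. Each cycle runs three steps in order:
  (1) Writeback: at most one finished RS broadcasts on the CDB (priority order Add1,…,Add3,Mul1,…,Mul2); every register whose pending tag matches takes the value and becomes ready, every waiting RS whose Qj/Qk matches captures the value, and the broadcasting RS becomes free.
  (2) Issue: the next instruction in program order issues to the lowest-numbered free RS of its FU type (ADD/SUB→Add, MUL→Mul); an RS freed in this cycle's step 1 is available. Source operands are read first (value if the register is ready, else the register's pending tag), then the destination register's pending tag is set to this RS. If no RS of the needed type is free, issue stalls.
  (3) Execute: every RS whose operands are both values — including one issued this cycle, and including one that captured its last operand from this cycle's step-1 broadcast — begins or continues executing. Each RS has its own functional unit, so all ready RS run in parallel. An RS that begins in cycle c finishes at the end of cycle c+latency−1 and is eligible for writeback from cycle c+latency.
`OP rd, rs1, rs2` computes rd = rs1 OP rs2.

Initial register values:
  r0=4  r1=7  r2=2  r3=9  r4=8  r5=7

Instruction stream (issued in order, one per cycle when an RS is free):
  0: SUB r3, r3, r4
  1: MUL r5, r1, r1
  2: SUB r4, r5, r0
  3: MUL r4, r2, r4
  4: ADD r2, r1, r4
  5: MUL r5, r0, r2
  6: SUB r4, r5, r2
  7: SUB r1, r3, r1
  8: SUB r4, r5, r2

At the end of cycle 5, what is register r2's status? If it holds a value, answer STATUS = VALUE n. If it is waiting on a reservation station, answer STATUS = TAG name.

cycle 1: issue SUB r3<-Add1 // r0:4,r1:7,r2:2,r3:Add1,r4:8,r5:7
cycle 2: issue MUL r5<-Mul1 // r0:4,r1:7,r2:2,r3:Add1,r4:8,r5:Mul1
cycle 3: issue SUB r4<-Add2 // r0:4,r1:7,r2:2,r3:Add1,r4:Add2,r5:Mul1
cycle 4: CDB Add1=1; issue MUL r4<-Mul2 // r0:4,r1:7,r2:2,r3:1,r4:Mul2,r5:Mul1
cycle 5: issue ADD r2<-Add1 // r0:4,r1:7,r2:Add1,r3:1,r4:Mul2,r5:Mul1

STATUS = TAG Add1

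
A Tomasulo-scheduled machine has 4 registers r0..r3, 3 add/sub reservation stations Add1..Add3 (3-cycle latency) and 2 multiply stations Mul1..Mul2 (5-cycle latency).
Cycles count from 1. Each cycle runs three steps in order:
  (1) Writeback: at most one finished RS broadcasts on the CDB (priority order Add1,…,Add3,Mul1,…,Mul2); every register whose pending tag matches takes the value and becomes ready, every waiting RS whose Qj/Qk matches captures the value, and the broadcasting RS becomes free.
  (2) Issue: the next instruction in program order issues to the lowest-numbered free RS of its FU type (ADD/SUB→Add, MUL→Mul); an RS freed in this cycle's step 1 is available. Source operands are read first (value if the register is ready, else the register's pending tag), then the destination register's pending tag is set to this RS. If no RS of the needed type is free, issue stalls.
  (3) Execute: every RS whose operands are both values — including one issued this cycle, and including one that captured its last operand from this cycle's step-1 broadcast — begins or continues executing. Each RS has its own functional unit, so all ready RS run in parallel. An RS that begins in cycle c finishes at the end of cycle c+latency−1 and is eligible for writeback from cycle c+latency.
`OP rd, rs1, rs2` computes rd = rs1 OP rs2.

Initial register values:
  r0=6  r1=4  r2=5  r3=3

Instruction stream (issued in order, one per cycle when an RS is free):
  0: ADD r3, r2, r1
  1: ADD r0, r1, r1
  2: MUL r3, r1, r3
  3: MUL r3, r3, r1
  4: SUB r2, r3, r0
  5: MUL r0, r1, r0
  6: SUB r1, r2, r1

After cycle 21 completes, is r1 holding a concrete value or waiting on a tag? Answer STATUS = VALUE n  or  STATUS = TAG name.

STATUS = VALUE 132

c1: issue ADD r3<-Add1 | r0:6,r1:4,r2:5,r3:Add1
c2: issue ADD r0<-Add2 | r0:Add2,r1:4,r2:5,r3:Add1
c3: issue MUL r3<-Mul1 | r0:Add2,r1:4,r2:5,r3:Mul1
c4: CDB Add1=9; issue MUL r3<-Mul2 | r0:Add2,r1:4,r2:5,r3:Mul2
c5: CDB Add2=8; issue SUB r2<-Add1 | r0:8,r1:4,r2:Add1,r3:Mul2
c6: stall | r0:8,r1:4,r2:Add1,r3:Mul2
c7: stall | r0:8,r1:4,r2:Add1,r3:Mul2
c8: stall | r0:8,r1:4,r2:Add1,r3:Mul2
c9: CDB Mul1=36; issue MUL r0<-Mul1 | r0:Mul1,r1:4,r2:Add1,r3:Mul2
c10: issue SUB r1<-Add2 | r0:Mul1,r1:Add2,r2:Add1,r3:Mul2
c11: - | r0:Mul1,r1:Add2,r2:Add1,r3:Mul2
c12: - | r0:Mul1,r1:Add2,r2:Add1,r3:Mul2
c13: - | r0:Mul1,r1:Add2,r2:Add1,r3:Mul2
c14: CDB Mul1=32 | r0:32,r1:Add2,r2:Add1,r3:Mul2
c15: CDB Mul2=144 | r0:32,r1:Add2,r2:Add1,r3:144
c16: - | r0:32,r1:Add2,r2:Add1,r3:144
c17: - | r0:32,r1:Add2,r2:Add1,r3:144
c18: CDB Add1=136 | r0:32,r1:Add2,r2:136,r3:144
c19: - | r0:32,r1:Add2,r2:136,r3:144
c20: - | r0:32,r1:Add2,r2:136,r3:144
c21: CDB Add2=132 | r0:32,r1:132,r2:136,r3:144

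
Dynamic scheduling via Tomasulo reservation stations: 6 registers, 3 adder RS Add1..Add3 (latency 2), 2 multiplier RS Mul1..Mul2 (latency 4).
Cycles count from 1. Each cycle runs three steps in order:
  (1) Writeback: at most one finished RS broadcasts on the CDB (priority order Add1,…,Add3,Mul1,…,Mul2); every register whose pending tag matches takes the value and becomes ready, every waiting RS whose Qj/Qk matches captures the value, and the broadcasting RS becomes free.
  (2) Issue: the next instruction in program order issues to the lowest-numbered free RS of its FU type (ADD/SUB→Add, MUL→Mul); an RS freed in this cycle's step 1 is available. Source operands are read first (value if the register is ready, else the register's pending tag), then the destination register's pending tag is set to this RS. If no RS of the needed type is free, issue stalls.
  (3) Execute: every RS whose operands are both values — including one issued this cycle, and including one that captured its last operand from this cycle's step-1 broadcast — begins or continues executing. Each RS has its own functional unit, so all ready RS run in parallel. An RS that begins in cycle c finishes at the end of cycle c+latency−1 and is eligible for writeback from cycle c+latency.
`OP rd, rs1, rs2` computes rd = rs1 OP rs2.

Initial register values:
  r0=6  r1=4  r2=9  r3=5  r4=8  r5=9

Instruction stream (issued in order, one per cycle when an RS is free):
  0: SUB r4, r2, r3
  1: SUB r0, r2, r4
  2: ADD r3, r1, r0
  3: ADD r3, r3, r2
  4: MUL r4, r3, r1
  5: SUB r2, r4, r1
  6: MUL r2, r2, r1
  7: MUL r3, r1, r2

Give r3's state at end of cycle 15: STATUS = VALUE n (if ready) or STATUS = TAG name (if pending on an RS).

c1: issue SUB r4<-Add1 | r0:6,r1:4,r2:9,r3:5,r4:Add1,r5:9
c2: issue SUB r0<-Add2 | r0:Add2,r1:4,r2:9,r3:5,r4:Add1,r5:9
c3: CDB Add1=4; issue ADD r3<-Add1 | r0:Add2,r1:4,r2:9,r3:Add1,r4:4,r5:9
c4: issue ADD r3<-Add3 | r0:Add2,r1:4,r2:9,r3:Add3,r4:4,r5:9
c5: CDB Add2=5; issue MUL r4<-Mul1 | r0:5,r1:4,r2:9,r3:Add3,r4:Mul1,r5:9
c6: issue SUB r2<-Add2 | r0:5,r1:4,r2:Add2,r3:Add3,r4:Mul1,r5:9
c7: CDB Add1=9; issue MUL r2<-Mul2 | r0:5,r1:4,r2:Mul2,r3:Add3,r4:Mul1,r5:9
c8: stall | r0:5,r1:4,r2:Mul2,r3:Add3,r4:Mul1,r5:9
c9: CDB Add3=18; stall | r0:5,r1:4,r2:Mul2,r3:18,r4:Mul1,r5:9
c10: stall | r0:5,r1:4,r2:Mul2,r3:18,r4:Mul1,r5:9
c11: stall | r0:5,r1:4,r2:Mul2,r3:18,r4:Mul1,r5:9
c12: stall | r0:5,r1:4,r2:Mul2,r3:18,r4:Mul1,r5:9
c13: CDB Mul1=72; issue MUL r3<-Mul1 | r0:5,r1:4,r2:Mul2,r3:Mul1,r4:72,r5:9
c14: - | r0:5,r1:4,r2:Mul2,r3:Mul1,r4:72,r5:9
c15: CDB Add2=68 | r0:5,r1:4,r2:Mul2,r3:Mul1,r4:72,r5:9

STATUS = TAG Mul1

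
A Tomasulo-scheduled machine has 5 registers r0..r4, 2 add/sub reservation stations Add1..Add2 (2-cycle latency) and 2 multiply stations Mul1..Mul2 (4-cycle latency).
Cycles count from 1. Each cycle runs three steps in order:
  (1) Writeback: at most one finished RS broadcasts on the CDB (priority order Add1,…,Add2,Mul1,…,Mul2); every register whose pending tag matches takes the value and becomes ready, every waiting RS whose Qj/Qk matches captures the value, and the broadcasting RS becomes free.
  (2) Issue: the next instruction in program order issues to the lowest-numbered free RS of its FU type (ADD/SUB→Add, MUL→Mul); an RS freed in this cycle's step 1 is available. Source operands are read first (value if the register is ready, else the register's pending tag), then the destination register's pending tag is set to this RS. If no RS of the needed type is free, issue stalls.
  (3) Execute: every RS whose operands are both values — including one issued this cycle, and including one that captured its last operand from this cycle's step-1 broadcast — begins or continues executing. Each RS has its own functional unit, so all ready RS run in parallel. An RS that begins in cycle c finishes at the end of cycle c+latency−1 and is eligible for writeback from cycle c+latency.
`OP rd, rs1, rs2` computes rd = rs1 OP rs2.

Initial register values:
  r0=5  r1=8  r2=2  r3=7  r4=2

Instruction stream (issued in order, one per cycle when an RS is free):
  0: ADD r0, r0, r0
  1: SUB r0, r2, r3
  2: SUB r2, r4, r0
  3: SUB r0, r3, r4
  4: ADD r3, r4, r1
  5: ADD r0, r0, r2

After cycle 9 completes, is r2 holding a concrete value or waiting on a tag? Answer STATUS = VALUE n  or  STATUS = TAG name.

  c1: issue ADD r0<-Add1  regs: r0:Add1,r1:8,r2:2,r3:7,r4:2
  c2: issue SUB r0<-Add2  regs: r0:Add2,r1:8,r2:2,r3:7,r4:2
  c3: CDB Add1=10; issue SUB r2<-Add1  regs: r0:Add2,r1:8,r2:Add1,r3:7,r4:2
  c4: CDB Add2=-5; issue SUB r0<-Add2  regs: r0:Add2,r1:8,r2:Add1,r3:7,r4:2
  c5: stall  regs: r0:Add2,r1:8,r2:Add1,r3:7,r4:2
  c6: CDB Add1=7; issue ADD r3<-Add1  regs: r0:Add2,r1:8,r2:7,r3:Add1,r4:2
  c7: CDB Add2=5; issue ADD r0<-Add2  regs: r0:Add2,r1:8,r2:7,r3:Add1,r4:2
  c8: CDB Add1=10  regs: r0:Add2,r1:8,r2:7,r3:10,r4:2
  c9: CDB Add2=12  regs: r0:12,r1:8,r2:7,r3:10,r4:2

STATUS = VALUE 7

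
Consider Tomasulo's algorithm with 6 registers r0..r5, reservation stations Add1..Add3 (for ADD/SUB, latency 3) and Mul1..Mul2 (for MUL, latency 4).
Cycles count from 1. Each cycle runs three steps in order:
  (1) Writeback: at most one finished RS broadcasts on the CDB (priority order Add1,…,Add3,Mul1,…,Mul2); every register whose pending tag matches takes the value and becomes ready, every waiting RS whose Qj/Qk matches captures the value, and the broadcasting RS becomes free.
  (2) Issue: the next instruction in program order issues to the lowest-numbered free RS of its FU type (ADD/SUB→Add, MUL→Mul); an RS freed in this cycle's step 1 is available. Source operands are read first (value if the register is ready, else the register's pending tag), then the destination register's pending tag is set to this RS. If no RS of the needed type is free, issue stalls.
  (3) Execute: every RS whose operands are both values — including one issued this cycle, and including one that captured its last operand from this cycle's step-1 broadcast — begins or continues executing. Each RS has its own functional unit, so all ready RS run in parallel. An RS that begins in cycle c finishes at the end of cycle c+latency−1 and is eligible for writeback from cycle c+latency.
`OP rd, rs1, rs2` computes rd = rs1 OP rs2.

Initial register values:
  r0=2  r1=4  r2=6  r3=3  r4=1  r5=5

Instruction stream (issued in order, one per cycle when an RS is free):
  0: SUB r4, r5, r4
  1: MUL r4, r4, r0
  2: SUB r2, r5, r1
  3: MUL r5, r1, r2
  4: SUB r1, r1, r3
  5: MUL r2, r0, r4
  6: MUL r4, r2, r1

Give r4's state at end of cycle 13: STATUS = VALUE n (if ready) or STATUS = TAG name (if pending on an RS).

cycle 1: issue SUB r4<-Add1 // r0:2,r1:4,r2:6,r3:3,r4:Add1,r5:5
cycle 2: issue MUL r4<-Mul1 // r0:2,r1:4,r2:6,r3:3,r4:Mul1,r5:5
cycle 3: issue SUB r2<-Add2 // r0:2,r1:4,r2:Add2,r3:3,r4:Mul1,r5:5
cycle 4: CDB Add1=4; issue MUL r5<-Mul2 // r0:2,r1:4,r2:Add2,r3:3,r4:Mul1,r5:Mul2
cycle 5: issue SUB r1<-Add1 // r0:2,r1:Add1,r2:Add2,r3:3,r4:Mul1,r5:Mul2
cycle 6: CDB Add2=1; stall // r0:2,r1:Add1,r2:1,r3:3,r4:Mul1,r5:Mul2
cycle 7: stall // r0:2,r1:Add1,r2:1,r3:3,r4:Mul1,r5:Mul2
cycle 8: CDB Add1=1; stall // r0:2,r1:1,r2:1,r3:3,r4:Mul1,r5:Mul2
cycle 9: CDB Mul1=8; issue MUL r2<-Mul1 // r0:2,r1:1,r2:Mul1,r3:3,r4:8,r5:Mul2
cycle 10: CDB Mul2=4; issue MUL r4<-Mul2 // r0:2,r1:1,r2:Mul1,r3:3,r4:Mul2,r5:4
cycle 11: - // r0:2,r1:1,r2:Mul1,r3:3,r4:Mul2,r5:4
cycle 12: - // r0:2,r1:1,r2:Mul1,r3:3,r4:Mul2,r5:4
cycle 13: CDB Mul1=16 // r0:2,r1:1,r2:16,r3:3,r4:Mul2,r5:4

STATUS = TAG Mul2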